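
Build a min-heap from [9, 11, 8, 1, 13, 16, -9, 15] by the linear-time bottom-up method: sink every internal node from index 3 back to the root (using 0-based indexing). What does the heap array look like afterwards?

[-9, 1, 8, 11, 13, 16, 9, 15]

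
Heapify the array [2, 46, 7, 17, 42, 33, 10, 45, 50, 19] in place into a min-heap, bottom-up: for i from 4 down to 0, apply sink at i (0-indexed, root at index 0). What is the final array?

[2, 17, 7, 45, 19, 33, 10, 46, 50, 42]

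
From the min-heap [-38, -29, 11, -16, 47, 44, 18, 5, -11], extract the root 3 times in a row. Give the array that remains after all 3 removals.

[-11, 5, 11, 18, 47, 44]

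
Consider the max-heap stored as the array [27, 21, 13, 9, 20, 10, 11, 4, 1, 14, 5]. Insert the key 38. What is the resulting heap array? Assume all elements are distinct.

append 38 at index 11 → [27, 21, 13, 9, 20, 10, 11, 4, 1, 14, 5, 38]
38 > parent 10 at index 5, swap → [27, 21, 13, 9, 20, 38, 11, 4, 1, 14, 5, 10]
38 > parent 13 at index 2, swap → [27, 21, 38, 9, 20, 13, 11, 4, 1, 14, 5, 10]
38 > parent 27 at index 0, swap → [38, 21, 27, 9, 20, 13, 11, 4, 1, 14, 5, 10]

[38, 21, 27, 9, 20, 13, 11, 4, 1, 14, 5, 10]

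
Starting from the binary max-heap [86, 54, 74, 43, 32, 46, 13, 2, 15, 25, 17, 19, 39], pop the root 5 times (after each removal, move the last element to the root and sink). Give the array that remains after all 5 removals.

extract-max #1 returns 86:
  remove root 86; move last element 39 to root → [39, 54, 74, 43, 32, 46, 13, 2, 15, 25, 17, 19]
  39 vs larger child 74 at index 2, swap → [74, 54, 39, 43, 32, 46, 13, 2, 15, 25, 17, 19]
  39 vs larger child 46 at index 5, swap → [74, 54, 46, 43, 32, 39, 13, 2, 15, 25, 17, 19]
extract-max #2 returns 74:
  remove root 74; move last element 19 to root → [19, 54, 46, 43, 32, 39, 13, 2, 15, 25, 17]
  19 vs larger child 54 at index 1, swap → [54, 19, 46, 43, 32, 39, 13, 2, 15, 25, 17]
  19 vs larger child 43 at index 3, swap → [54, 43, 46, 19, 32, 39, 13, 2, 15, 25, 17]
extract-max #3 returns 54:
  remove root 54; move last element 17 to root → [17, 43, 46, 19, 32, 39, 13, 2, 15, 25]
  17 vs larger child 46 at index 2, swap → [46, 43, 17, 19, 32, 39, 13, 2, 15, 25]
  17 vs larger child 39 at index 5, swap → [46, 43, 39, 19, 32, 17, 13, 2, 15, 25]
extract-max #4 returns 46:
  remove root 46; move last element 25 to root → [25, 43, 39, 19, 32, 17, 13, 2, 15]
  25 vs larger child 43 at index 1, swap → [43, 25, 39, 19, 32, 17, 13, 2, 15]
  25 vs larger child 32 at index 4, swap → [43, 32, 39, 19, 25, 17, 13, 2, 15]
extract-max #5 returns 43:
  remove root 43; move last element 15 to root → [15, 32, 39, 19, 25, 17, 13, 2]
  15 vs larger child 39 at index 2, swap → [39, 32, 15, 19, 25, 17, 13, 2]
  15 vs larger child 17 at index 5, swap → [39, 32, 17, 19, 25, 15, 13, 2]

[39, 32, 17, 19, 25, 15, 13, 2]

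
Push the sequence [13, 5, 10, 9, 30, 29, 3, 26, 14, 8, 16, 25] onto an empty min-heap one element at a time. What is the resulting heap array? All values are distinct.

Insert 13:
  append 13 at index 0 → [13] (no swap needed)
Insert 5:
  append 5 at index 1 → [13, 5]
  5 < parent 13 at index 0, swap → [5, 13]
Insert 10:
  append 10 at index 2 → [5, 13, 10] (no swap needed)
Insert 9:
  append 9 at index 3 → [5, 13, 10, 9]
  9 < parent 13 at index 1, swap → [5, 9, 10, 13]
Insert 30:
  append 30 at index 4 → [5, 9, 10, 13, 30] (no swap needed)
Insert 29:
  append 29 at index 5 → [5, 9, 10, 13, 30, 29] (no swap needed)
Insert 3:
  append 3 at index 6 → [5, 9, 10, 13, 30, 29, 3]
  3 < parent 10 at index 2, swap → [5, 9, 3, 13, 30, 29, 10]
  3 < parent 5 at index 0, swap → [3, 9, 5, 13, 30, 29, 10]
Insert 26:
  append 26 at index 7 → [3, 9, 5, 13, 30, 29, 10, 26] (no swap needed)
Insert 14:
  append 14 at index 8 → [3, 9, 5, 13, 30, 29, 10, 26, 14] (no swap needed)
Insert 8:
  append 8 at index 9 → [3, 9, 5, 13, 30, 29, 10, 26, 14, 8]
  8 < parent 30 at index 4, swap → [3, 9, 5, 13, 8, 29, 10, 26, 14, 30]
  8 < parent 9 at index 1, swap → [3, 8, 5, 13, 9, 29, 10, 26, 14, 30]
Insert 16:
  append 16 at index 10 → [3, 8, 5, 13, 9, 29, 10, 26, 14, 30, 16] (no swap needed)
Insert 25:
  append 25 at index 11 → [3, 8, 5, 13, 9, 29, 10, 26, 14, 30, 16, 25]
  25 < parent 29 at index 5, swap → [3, 8, 5, 13, 9, 25, 10, 26, 14, 30, 16, 29]

[3, 8, 5, 13, 9, 25, 10, 26, 14, 30, 16, 29]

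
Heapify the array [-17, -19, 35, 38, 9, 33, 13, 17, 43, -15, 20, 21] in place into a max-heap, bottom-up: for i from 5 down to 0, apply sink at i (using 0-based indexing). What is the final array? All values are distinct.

sift down from index 5: already satisfies heap property
sift down from index 4:
  9 vs larger child 20 at index 10, swap → [-17, -19, 35, 38, 20, 33, 13, 17, 43, -15, 9, 21]
sift down from index 3:
  38 vs larger child 43 at index 8, swap → [-17, -19, 35, 43, 20, 33, 13, 17, 38, -15, 9, 21]
sift down from index 2: already satisfies heap property
sift down from index 1:
  -19 vs larger child 43 at index 3, swap → [-17, 43, 35, -19, 20, 33, 13, 17, 38, -15, 9, 21]
  -19 vs larger child 38 at index 8, swap → [-17, 43, 35, 38, 20, 33, 13, 17, -19, -15, 9, 21]
sift down from index 0:
  -17 vs larger child 43 at index 1, swap → [43, -17, 35, 38, 20, 33, 13, 17, -19, -15, 9, 21]
  -17 vs larger child 38 at index 3, swap → [43, 38, 35, -17, 20, 33, 13, 17, -19, -15, 9, 21]
  -17 vs larger child 17 at index 7, swap → [43, 38, 35, 17, 20, 33, 13, -17, -19, -15, 9, 21]

[43, 38, 35, 17, 20, 33, 13, -17, -19, -15, 9, 21]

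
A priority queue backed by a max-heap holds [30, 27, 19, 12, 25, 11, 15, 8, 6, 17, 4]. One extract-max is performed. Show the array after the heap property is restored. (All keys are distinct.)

[27, 25, 19, 12, 17, 11, 15, 8, 6, 4]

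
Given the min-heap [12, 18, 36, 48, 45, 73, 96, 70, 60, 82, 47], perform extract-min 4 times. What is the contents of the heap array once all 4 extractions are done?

extract-min #1 returns 12:
  remove root 12; move last element 47 to root → [47, 18, 36, 48, 45, 73, 96, 70, 60, 82]
  47 vs smaller child 18 at index 1, swap → [18, 47, 36, 48, 45, 73, 96, 70, 60, 82]
  47 vs smaller child 45 at index 4, swap → [18, 45, 36, 48, 47, 73, 96, 70, 60, 82]
extract-min #2 returns 18:
  remove root 18; move last element 82 to root → [82, 45, 36, 48, 47, 73, 96, 70, 60]
  82 vs smaller child 36 at index 2, swap → [36, 45, 82, 48, 47, 73, 96, 70, 60]
  82 vs smaller child 73 at index 5, swap → [36, 45, 73, 48, 47, 82, 96, 70, 60]
extract-min #3 returns 36:
  remove root 36; move last element 60 to root → [60, 45, 73, 48, 47, 82, 96, 70]
  60 vs smaller child 45 at index 1, swap → [45, 60, 73, 48, 47, 82, 96, 70]
  60 vs smaller child 47 at index 4, swap → [45, 47, 73, 48, 60, 82, 96, 70]
extract-min #4 returns 45:
  remove root 45; move last element 70 to root → [70, 47, 73, 48, 60, 82, 96]
  70 vs smaller child 47 at index 1, swap → [47, 70, 73, 48, 60, 82, 96]
  70 vs smaller child 48 at index 3, swap → [47, 48, 73, 70, 60, 82, 96]

[47, 48, 73, 70, 60, 82, 96]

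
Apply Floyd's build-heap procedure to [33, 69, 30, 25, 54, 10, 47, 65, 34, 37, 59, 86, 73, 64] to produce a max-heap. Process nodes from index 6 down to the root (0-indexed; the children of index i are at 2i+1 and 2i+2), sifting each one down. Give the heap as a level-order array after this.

[86, 69, 73, 65, 59, 33, 64, 25, 34, 37, 54, 10, 30, 47]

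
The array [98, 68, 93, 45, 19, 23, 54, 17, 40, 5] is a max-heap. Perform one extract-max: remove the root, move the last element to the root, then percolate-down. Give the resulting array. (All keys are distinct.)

[93, 68, 54, 45, 19, 23, 5, 17, 40]

remove root 98; move last element 5 to root → [5, 68, 93, 45, 19, 23, 54, 17, 40]
5 vs larger child 93 at index 2, swap → [93, 68, 5, 45, 19, 23, 54, 17, 40]
5 vs larger child 54 at index 6, swap → [93, 68, 54, 45, 19, 23, 5, 17, 40]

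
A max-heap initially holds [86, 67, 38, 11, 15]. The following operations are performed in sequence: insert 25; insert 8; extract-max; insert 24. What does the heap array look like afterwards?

[67, 15, 38, 11, 8, 25, 24]

insert 25:
  append 25 at index 5 → [86, 67, 38, 11, 15, 25] (no swap needed)
insert 8:
  append 8 at index 6 → [86, 67, 38, 11, 15, 25, 8] (no swap needed)
extract-max → returns 86:
  remove root 86; move last element 8 to root → [8, 67, 38, 11, 15, 25]
  8 vs larger child 67 at index 1, swap → [67, 8, 38, 11, 15, 25]
  8 vs larger child 15 at index 4, swap → [67, 15, 38, 11, 8, 25]
insert 24:
  append 24 at index 6 → [67, 15, 38, 11, 8, 25, 24] (no swap needed)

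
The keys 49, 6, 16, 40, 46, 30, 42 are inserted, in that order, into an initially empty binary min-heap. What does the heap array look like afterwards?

Insert 49:
  append 49 at index 0 → [49] (no swap needed)
Insert 6:
  append 6 at index 1 → [49, 6]
  6 < parent 49 at index 0, swap → [6, 49]
Insert 16:
  append 16 at index 2 → [6, 49, 16] (no swap needed)
Insert 40:
  append 40 at index 3 → [6, 49, 16, 40]
  40 < parent 49 at index 1, swap → [6, 40, 16, 49]
Insert 46:
  append 46 at index 4 → [6, 40, 16, 49, 46] (no swap needed)
Insert 30:
  append 30 at index 5 → [6, 40, 16, 49, 46, 30] (no swap needed)
Insert 42:
  append 42 at index 6 → [6, 40, 16, 49, 46, 30, 42] (no swap needed)

[6, 40, 16, 49, 46, 30, 42]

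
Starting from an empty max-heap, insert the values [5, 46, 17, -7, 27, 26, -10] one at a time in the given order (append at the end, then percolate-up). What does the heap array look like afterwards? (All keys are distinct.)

[46, 27, 26, -7, 5, 17, -10]

Insert 5:
  append 5 at index 0 → [5] (no swap needed)
Insert 46:
  append 46 at index 1 → [5, 46]
  46 > parent 5 at index 0, swap → [46, 5]
Insert 17:
  append 17 at index 2 → [46, 5, 17] (no swap needed)
Insert -7:
  append -7 at index 3 → [46, 5, 17, -7] (no swap needed)
Insert 27:
  append 27 at index 4 → [46, 5, 17, -7, 27]
  27 > parent 5 at index 1, swap → [46, 27, 17, -7, 5]
Insert 26:
  append 26 at index 5 → [46, 27, 17, -7, 5, 26]
  26 > parent 17 at index 2, swap → [46, 27, 26, -7, 5, 17]
Insert -10:
  append -10 at index 6 → [46, 27, 26, -7, 5, 17, -10] (no swap needed)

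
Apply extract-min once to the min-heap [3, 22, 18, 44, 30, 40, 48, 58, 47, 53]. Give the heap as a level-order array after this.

[18, 22, 40, 44, 30, 53, 48, 58, 47]

remove root 3; move last element 53 to root → [53, 22, 18, 44, 30, 40, 48, 58, 47]
53 vs smaller child 18 at index 2, swap → [18, 22, 53, 44, 30, 40, 48, 58, 47]
53 vs smaller child 40 at index 5, swap → [18, 22, 40, 44, 30, 53, 48, 58, 47]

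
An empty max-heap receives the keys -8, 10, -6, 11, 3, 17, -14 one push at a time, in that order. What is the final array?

[17, 10, 11, -8, 3, -6, -14]

Insert -8:
  append -8 at index 0 → [-8] (no swap needed)
Insert 10:
  append 10 at index 1 → [-8, 10]
  10 > parent -8 at index 0, swap → [10, -8]
Insert -6:
  append -6 at index 2 → [10, -8, -6] (no swap needed)
Insert 11:
  append 11 at index 3 → [10, -8, -6, 11]
  11 > parent -8 at index 1, swap → [10, 11, -6, -8]
  11 > parent 10 at index 0, swap → [11, 10, -6, -8]
Insert 3:
  append 3 at index 4 → [11, 10, -6, -8, 3] (no swap needed)
Insert 17:
  append 17 at index 5 → [11, 10, -6, -8, 3, 17]
  17 > parent -6 at index 2, swap → [11, 10, 17, -8, 3, -6]
  17 > parent 11 at index 0, swap → [17, 10, 11, -8, 3, -6]
Insert -14:
  append -14 at index 6 → [17, 10, 11, -8, 3, -6, -14] (no swap needed)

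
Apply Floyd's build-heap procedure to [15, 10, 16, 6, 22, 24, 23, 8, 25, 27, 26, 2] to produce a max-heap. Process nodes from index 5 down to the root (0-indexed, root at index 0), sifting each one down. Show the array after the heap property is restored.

[27, 26, 24, 25, 22, 16, 23, 8, 6, 15, 10, 2]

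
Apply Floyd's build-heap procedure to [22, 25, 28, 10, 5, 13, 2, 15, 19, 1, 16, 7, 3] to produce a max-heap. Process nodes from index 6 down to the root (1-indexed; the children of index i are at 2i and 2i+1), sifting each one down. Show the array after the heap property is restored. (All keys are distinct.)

[28, 25, 22, 19, 16, 13, 2, 15, 10, 1, 5, 7, 3]

sift down from index 6: already satisfies heap property
sift down from index 5:
  5 vs larger child 16 at index 11, swap → [22, 25, 28, 10, 16, 13, 2, 15, 19, 1, 5, 7, 3]
sift down from index 4:
  10 vs larger child 19 at index 9, swap → [22, 25, 28, 19, 16, 13, 2, 15, 10, 1, 5, 7, 3]
sift down from index 3: already satisfies heap property
sift down from index 2: already satisfies heap property
sift down from index 1:
  22 vs larger child 28 at index 3, swap → [28, 25, 22, 19, 16, 13, 2, 15, 10, 1, 5, 7, 3]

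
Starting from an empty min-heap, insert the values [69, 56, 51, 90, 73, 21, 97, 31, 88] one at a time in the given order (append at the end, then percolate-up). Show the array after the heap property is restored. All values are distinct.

[21, 31, 51, 69, 73, 56, 97, 90, 88]

Insert 69:
  append 69 at index 0 → [69] (no swap needed)
Insert 56:
  append 56 at index 1 → [69, 56]
  56 < parent 69 at index 0, swap → [56, 69]
Insert 51:
  append 51 at index 2 → [56, 69, 51]
  51 < parent 56 at index 0, swap → [51, 69, 56]
Insert 90:
  append 90 at index 3 → [51, 69, 56, 90] (no swap needed)
Insert 73:
  append 73 at index 4 → [51, 69, 56, 90, 73] (no swap needed)
Insert 21:
  append 21 at index 5 → [51, 69, 56, 90, 73, 21]
  21 < parent 56 at index 2, swap → [51, 69, 21, 90, 73, 56]
  21 < parent 51 at index 0, swap → [21, 69, 51, 90, 73, 56]
Insert 97:
  append 97 at index 6 → [21, 69, 51, 90, 73, 56, 97] (no swap needed)
Insert 31:
  append 31 at index 7 → [21, 69, 51, 90, 73, 56, 97, 31]
  31 < parent 90 at index 3, swap → [21, 69, 51, 31, 73, 56, 97, 90]
  31 < parent 69 at index 1, swap → [21, 31, 51, 69, 73, 56, 97, 90]
Insert 88:
  append 88 at index 8 → [21, 31, 51, 69, 73, 56, 97, 90, 88] (no swap needed)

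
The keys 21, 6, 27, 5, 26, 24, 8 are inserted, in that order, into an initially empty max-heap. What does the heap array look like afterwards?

Insert 21:
  append 21 at index 0 → [21] (no swap needed)
Insert 6:
  append 6 at index 1 → [21, 6] (no swap needed)
Insert 27:
  append 27 at index 2 → [21, 6, 27]
  27 > parent 21 at index 0, swap → [27, 6, 21]
Insert 5:
  append 5 at index 3 → [27, 6, 21, 5] (no swap needed)
Insert 26:
  append 26 at index 4 → [27, 6, 21, 5, 26]
  26 > parent 6 at index 1, swap → [27, 26, 21, 5, 6]
Insert 24:
  append 24 at index 5 → [27, 26, 21, 5, 6, 24]
  24 > parent 21 at index 2, swap → [27, 26, 24, 5, 6, 21]
Insert 8:
  append 8 at index 6 → [27, 26, 24, 5, 6, 21, 8] (no swap needed)

[27, 26, 24, 5, 6, 21, 8]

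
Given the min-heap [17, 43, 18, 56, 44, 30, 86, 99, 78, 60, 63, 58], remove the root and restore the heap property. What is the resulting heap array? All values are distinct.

[18, 43, 30, 56, 44, 58, 86, 99, 78, 60, 63]

remove root 17; move last element 58 to root → [58, 43, 18, 56, 44, 30, 86, 99, 78, 60, 63]
58 vs smaller child 18 at index 2, swap → [18, 43, 58, 56, 44, 30, 86, 99, 78, 60, 63]
58 vs smaller child 30 at index 5, swap → [18, 43, 30, 56, 44, 58, 86, 99, 78, 60, 63]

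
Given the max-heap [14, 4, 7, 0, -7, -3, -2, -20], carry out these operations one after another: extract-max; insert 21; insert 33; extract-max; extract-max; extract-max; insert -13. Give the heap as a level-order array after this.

[4, 0, -2, -20, -7, -3, -13]

extract-max → returns 14:
  remove root 14; move last element -20 to root → [-20, 4, 7, 0, -7, -3, -2]
  -20 vs larger child 7 at index 2, swap → [7, 4, -20, 0, -7, -3, -2]
  -20 vs larger child -2 at index 6, swap → [7, 4, -2, 0, -7, -3, -20]
insert 21:
  append 21 at index 7 → [7, 4, -2, 0, -7, -3, -20, 21]
  21 > parent 0 at index 3, swap → [7, 4, -2, 21, -7, -3, -20, 0]
  21 > parent 4 at index 1, swap → [7, 21, -2, 4, -7, -3, -20, 0]
  21 > parent 7 at index 0, swap → [21, 7, -2, 4, -7, -3, -20, 0]
insert 33:
  append 33 at index 8 → [21, 7, -2, 4, -7, -3, -20, 0, 33]
  33 > parent 4 at index 3, swap → [21, 7, -2, 33, -7, -3, -20, 0, 4]
  33 > parent 7 at index 1, swap → [21, 33, -2, 7, -7, -3, -20, 0, 4]
  33 > parent 21 at index 0, swap → [33, 21, -2, 7, -7, -3, -20, 0, 4]
extract-max → returns 33:
  remove root 33; move last element 4 to root → [4, 21, -2, 7, -7, -3, -20, 0]
  4 vs larger child 21 at index 1, swap → [21, 4, -2, 7, -7, -3, -20, 0]
  4 vs larger child 7 at index 3, swap → [21, 7, -2, 4, -7, -3, -20, 0]
extract-max → returns 21:
  remove root 21; move last element 0 to root → [0, 7, -2, 4, -7, -3, -20]
  0 vs larger child 7 at index 1, swap → [7, 0, -2, 4, -7, -3, -20]
  0 vs larger child 4 at index 3, swap → [7, 4, -2, 0, -7, -3, -20]
extract-max → returns 7:
  remove root 7; move last element -20 to root → [-20, 4, -2, 0, -7, -3]
  -20 vs larger child 4 at index 1, swap → [4, -20, -2, 0, -7, -3]
  -20 vs larger child 0 at index 3, swap → [4, 0, -2, -20, -7, -3]
insert -13:
  append -13 at index 6 → [4, 0, -2, -20, -7, -3, -13] (no swap needed)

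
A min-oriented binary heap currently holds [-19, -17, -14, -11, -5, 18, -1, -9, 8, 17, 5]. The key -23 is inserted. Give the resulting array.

[-23, -17, -19, -11, -5, -14, -1, -9, 8, 17, 5, 18]

append -23 at index 11 → [-19, -17, -14, -11, -5, 18, -1, -9, 8, 17, 5, -23]
-23 < parent 18 at index 5, swap → [-19, -17, -14, -11, -5, -23, -1, -9, 8, 17, 5, 18]
-23 < parent -14 at index 2, swap → [-19, -17, -23, -11, -5, -14, -1, -9, 8, 17, 5, 18]
-23 < parent -19 at index 0, swap → [-23, -17, -19, -11, -5, -14, -1, -9, 8, 17, 5, 18]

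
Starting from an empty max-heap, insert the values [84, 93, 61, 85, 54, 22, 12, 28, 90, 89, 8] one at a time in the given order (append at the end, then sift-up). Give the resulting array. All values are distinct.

[93, 90, 61, 85, 89, 22, 12, 28, 84, 54, 8]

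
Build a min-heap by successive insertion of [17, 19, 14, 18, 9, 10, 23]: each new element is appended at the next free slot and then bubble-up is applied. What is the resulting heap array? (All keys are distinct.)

Insert 17:
  append 17 at index 0 → [17] (no swap needed)
Insert 19:
  append 19 at index 1 → [17, 19] (no swap needed)
Insert 14:
  append 14 at index 2 → [17, 19, 14]
  14 < parent 17 at index 0, swap → [14, 19, 17]
Insert 18:
  append 18 at index 3 → [14, 19, 17, 18]
  18 < parent 19 at index 1, swap → [14, 18, 17, 19]
Insert 9:
  append 9 at index 4 → [14, 18, 17, 19, 9]
  9 < parent 18 at index 1, swap → [14, 9, 17, 19, 18]
  9 < parent 14 at index 0, swap → [9, 14, 17, 19, 18]
Insert 10:
  append 10 at index 5 → [9, 14, 17, 19, 18, 10]
  10 < parent 17 at index 2, swap → [9, 14, 10, 19, 18, 17]
Insert 23:
  append 23 at index 6 → [9, 14, 10, 19, 18, 17, 23] (no swap needed)

[9, 14, 10, 19, 18, 17, 23]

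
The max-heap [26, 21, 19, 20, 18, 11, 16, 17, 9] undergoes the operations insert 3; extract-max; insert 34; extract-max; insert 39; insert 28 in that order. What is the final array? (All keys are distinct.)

[39, 28, 19, 17, 21, 11, 16, 3, 9, 18, 20]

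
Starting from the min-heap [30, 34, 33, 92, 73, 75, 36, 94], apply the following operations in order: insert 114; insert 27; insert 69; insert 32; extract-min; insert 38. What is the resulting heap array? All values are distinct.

[30, 34, 32, 92, 69, 33, 36, 94, 114, 73, 75, 38]

insert 114:
  append 114 at index 8 → [30, 34, 33, 92, 73, 75, 36, 94, 114] (no swap needed)
insert 27:
  append 27 at index 9 → [30, 34, 33, 92, 73, 75, 36, 94, 114, 27]
  27 < parent 73 at index 4, swap → [30, 34, 33, 92, 27, 75, 36, 94, 114, 73]
  27 < parent 34 at index 1, swap → [30, 27, 33, 92, 34, 75, 36, 94, 114, 73]
  27 < parent 30 at index 0, swap → [27, 30, 33, 92, 34, 75, 36, 94, 114, 73]
insert 69:
  append 69 at index 10 → [27, 30, 33, 92, 34, 75, 36, 94, 114, 73, 69] (no swap needed)
insert 32:
  append 32 at index 11 → [27, 30, 33, 92, 34, 75, 36, 94, 114, 73, 69, 32]
  32 < parent 75 at index 5, swap → [27, 30, 33, 92, 34, 32, 36, 94, 114, 73, 69, 75]
  32 < parent 33 at index 2, swap → [27, 30, 32, 92, 34, 33, 36, 94, 114, 73, 69, 75]
extract-min → returns 27:
  remove root 27; move last element 75 to root → [75, 30, 32, 92, 34, 33, 36, 94, 114, 73, 69]
  75 vs smaller child 30 at index 1, swap → [30, 75, 32, 92, 34, 33, 36, 94, 114, 73, 69]
  75 vs smaller child 34 at index 4, swap → [30, 34, 32, 92, 75, 33, 36, 94, 114, 73, 69]
  75 vs smaller child 69 at index 10, swap → [30, 34, 32, 92, 69, 33, 36, 94, 114, 73, 75]
insert 38:
  append 38 at index 11 → [30, 34, 32, 92, 69, 33, 36, 94, 114, 73, 75, 38] (no swap needed)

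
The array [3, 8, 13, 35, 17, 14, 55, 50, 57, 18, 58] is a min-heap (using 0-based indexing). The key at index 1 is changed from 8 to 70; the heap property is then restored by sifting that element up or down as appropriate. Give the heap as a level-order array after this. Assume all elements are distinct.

[3, 17, 13, 35, 18, 14, 55, 50, 57, 70, 58]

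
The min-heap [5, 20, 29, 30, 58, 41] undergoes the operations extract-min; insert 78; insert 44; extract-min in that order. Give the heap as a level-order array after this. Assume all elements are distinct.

extract-min → returns 5:
  remove root 5; move last element 41 to root → [41, 20, 29, 30, 58]
  41 vs smaller child 20 at index 1, swap → [20, 41, 29, 30, 58]
  41 vs smaller child 30 at index 3, swap → [20, 30, 29, 41, 58]
insert 78:
  append 78 at index 5 → [20, 30, 29, 41, 58, 78] (no swap needed)
insert 44:
  append 44 at index 6 → [20, 30, 29, 41, 58, 78, 44] (no swap needed)
extract-min → returns 20:
  remove root 20; move last element 44 to root → [44, 30, 29, 41, 58, 78]
  44 vs smaller child 29 at index 2, swap → [29, 30, 44, 41, 58, 78]

[29, 30, 44, 41, 58, 78]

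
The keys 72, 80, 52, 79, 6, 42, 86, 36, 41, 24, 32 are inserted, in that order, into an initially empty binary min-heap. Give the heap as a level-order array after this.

Insert 72:
  append 72 at index 0 → [72] (no swap needed)
Insert 80:
  append 80 at index 1 → [72, 80] (no swap needed)
Insert 52:
  append 52 at index 2 → [72, 80, 52]
  52 < parent 72 at index 0, swap → [52, 80, 72]
Insert 79:
  append 79 at index 3 → [52, 80, 72, 79]
  79 < parent 80 at index 1, swap → [52, 79, 72, 80]
Insert 6:
  append 6 at index 4 → [52, 79, 72, 80, 6]
  6 < parent 79 at index 1, swap → [52, 6, 72, 80, 79]
  6 < parent 52 at index 0, swap → [6, 52, 72, 80, 79]
Insert 42:
  append 42 at index 5 → [6, 52, 72, 80, 79, 42]
  42 < parent 72 at index 2, swap → [6, 52, 42, 80, 79, 72]
Insert 86:
  append 86 at index 6 → [6, 52, 42, 80, 79, 72, 86] (no swap needed)
Insert 36:
  append 36 at index 7 → [6, 52, 42, 80, 79, 72, 86, 36]
  36 < parent 80 at index 3, swap → [6, 52, 42, 36, 79, 72, 86, 80]
  36 < parent 52 at index 1, swap → [6, 36, 42, 52, 79, 72, 86, 80]
Insert 41:
  append 41 at index 8 → [6, 36, 42, 52, 79, 72, 86, 80, 41]
  41 < parent 52 at index 3, swap → [6, 36, 42, 41, 79, 72, 86, 80, 52]
Insert 24:
  append 24 at index 9 → [6, 36, 42, 41, 79, 72, 86, 80, 52, 24]
  24 < parent 79 at index 4, swap → [6, 36, 42, 41, 24, 72, 86, 80, 52, 79]
  24 < parent 36 at index 1, swap → [6, 24, 42, 41, 36, 72, 86, 80, 52, 79]
Insert 32:
  append 32 at index 10 → [6, 24, 42, 41, 36, 72, 86, 80, 52, 79, 32]
  32 < parent 36 at index 4, swap → [6, 24, 42, 41, 32, 72, 86, 80, 52, 79, 36]

[6, 24, 42, 41, 32, 72, 86, 80, 52, 79, 36]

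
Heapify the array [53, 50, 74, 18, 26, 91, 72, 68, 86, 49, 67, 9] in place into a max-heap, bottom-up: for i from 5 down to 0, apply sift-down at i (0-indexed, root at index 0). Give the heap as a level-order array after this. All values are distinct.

sift down from index 5: already satisfies heap property
sift down from index 4:
  26 vs larger child 67 at index 10, swap → [53, 50, 74, 18, 67, 91, 72, 68, 86, 49, 26, 9]
sift down from index 3:
  18 vs larger child 86 at index 8, swap → [53, 50, 74, 86, 67, 91, 72, 68, 18, 49, 26, 9]
sift down from index 2:
  74 vs larger child 91 at index 5, swap → [53, 50, 91, 86, 67, 74, 72, 68, 18, 49, 26, 9]
sift down from index 1:
  50 vs larger child 86 at index 3, swap → [53, 86, 91, 50, 67, 74, 72, 68, 18, 49, 26, 9]
  50 vs larger child 68 at index 7, swap → [53, 86, 91, 68, 67, 74, 72, 50, 18, 49, 26, 9]
sift down from index 0:
  53 vs larger child 91 at index 2, swap → [91, 86, 53, 68, 67, 74, 72, 50, 18, 49, 26, 9]
  53 vs larger child 74 at index 5, swap → [91, 86, 74, 68, 67, 53, 72, 50, 18, 49, 26, 9]

[91, 86, 74, 68, 67, 53, 72, 50, 18, 49, 26, 9]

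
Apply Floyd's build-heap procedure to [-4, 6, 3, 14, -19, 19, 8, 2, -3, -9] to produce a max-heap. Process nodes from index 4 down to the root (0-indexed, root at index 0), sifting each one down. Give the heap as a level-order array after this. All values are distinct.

sift down from index 4:
  -19 vs only child -9 at index 9, swap → [-4, 6, 3, 14, -9, 19, 8, 2, -3, -19]
sift down from index 3: already satisfies heap property
sift down from index 2:
  3 vs larger child 19 at index 5, swap → [-4, 6, 19, 14, -9, 3, 8, 2, -3, -19]
sift down from index 1:
  6 vs larger child 14 at index 3, swap → [-4, 14, 19, 6, -9, 3, 8, 2, -3, -19]
sift down from index 0:
  -4 vs larger child 19 at index 2, swap → [19, 14, -4, 6, -9, 3, 8, 2, -3, -19]
  -4 vs larger child 8 at index 6, swap → [19, 14, 8, 6, -9, 3, -4, 2, -3, -19]

[19, 14, 8, 6, -9, 3, -4, 2, -3, -19]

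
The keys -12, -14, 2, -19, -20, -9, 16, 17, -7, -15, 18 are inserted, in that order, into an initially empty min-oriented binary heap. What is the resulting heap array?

[-20, -19, -9, -12, -15, 2, 16, 17, -7, -14, 18]

Insert -12:
  append -12 at index 0 → [-12] (no swap needed)
Insert -14:
  append -14 at index 1 → [-12, -14]
  -14 < parent -12 at index 0, swap → [-14, -12]
Insert 2:
  append 2 at index 2 → [-14, -12, 2] (no swap needed)
Insert -19:
  append -19 at index 3 → [-14, -12, 2, -19]
  -19 < parent -12 at index 1, swap → [-14, -19, 2, -12]
  -19 < parent -14 at index 0, swap → [-19, -14, 2, -12]
Insert -20:
  append -20 at index 4 → [-19, -14, 2, -12, -20]
  -20 < parent -14 at index 1, swap → [-19, -20, 2, -12, -14]
  -20 < parent -19 at index 0, swap → [-20, -19, 2, -12, -14]
Insert -9:
  append -9 at index 5 → [-20, -19, 2, -12, -14, -9]
  -9 < parent 2 at index 2, swap → [-20, -19, -9, -12, -14, 2]
Insert 16:
  append 16 at index 6 → [-20, -19, -9, -12, -14, 2, 16] (no swap needed)
Insert 17:
  append 17 at index 7 → [-20, -19, -9, -12, -14, 2, 16, 17] (no swap needed)
Insert -7:
  append -7 at index 8 → [-20, -19, -9, -12, -14, 2, 16, 17, -7] (no swap needed)
Insert -15:
  append -15 at index 9 → [-20, -19, -9, -12, -14, 2, 16, 17, -7, -15]
  -15 < parent -14 at index 4, swap → [-20, -19, -9, -12, -15, 2, 16, 17, -7, -14]
Insert 18:
  append 18 at index 10 → [-20, -19, -9, -12, -15, 2, 16, 17, -7, -14, 18] (no swap needed)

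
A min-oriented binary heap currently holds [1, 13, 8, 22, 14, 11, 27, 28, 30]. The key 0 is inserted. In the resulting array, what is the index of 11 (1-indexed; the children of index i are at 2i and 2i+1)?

6

append 0 at index 10 → [1, 13, 8, 22, 14, 11, 27, 28, 30, 0]
0 < parent 14 at index 5, swap → [1, 13, 8, 22, 0, 11, 27, 28, 30, 14]
0 < parent 13 at index 2, swap → [1, 0, 8, 22, 13, 11, 27, 28, 30, 14]
0 < parent 1 at index 1, swap → [0, 1, 8, 22, 13, 11, 27, 28, 30, 14]
resulting array: [0, 1, 8, 22, 13, 11, 27, 28, 30, 14]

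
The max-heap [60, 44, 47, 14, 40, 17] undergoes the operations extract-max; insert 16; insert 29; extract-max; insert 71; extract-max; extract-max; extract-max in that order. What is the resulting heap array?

[29, 17, 16, 14]

extract-max → returns 60:
  remove root 60; move last element 17 to root → [17, 44, 47, 14, 40]
  17 vs larger child 47 at index 2, swap → [47, 44, 17, 14, 40]
insert 16:
  append 16 at index 5 → [47, 44, 17, 14, 40, 16] (no swap needed)
insert 29:
  append 29 at index 6 → [47, 44, 17, 14, 40, 16, 29]
  29 > parent 17 at index 2, swap → [47, 44, 29, 14, 40, 16, 17]
extract-max → returns 47:
  remove root 47; move last element 17 to root → [17, 44, 29, 14, 40, 16]
  17 vs larger child 44 at index 1, swap → [44, 17, 29, 14, 40, 16]
  17 vs larger child 40 at index 4, swap → [44, 40, 29, 14, 17, 16]
insert 71:
  append 71 at index 6 → [44, 40, 29, 14, 17, 16, 71]
  71 > parent 29 at index 2, swap → [44, 40, 71, 14, 17, 16, 29]
  71 > parent 44 at index 0, swap → [71, 40, 44, 14, 17, 16, 29]
extract-max → returns 71:
  remove root 71; move last element 29 to root → [29, 40, 44, 14, 17, 16]
  29 vs larger child 44 at index 2, swap → [44, 40, 29, 14, 17, 16]
extract-max → returns 44:
  remove root 44; move last element 16 to root → [16, 40, 29, 14, 17]
  16 vs larger child 40 at index 1, swap → [40, 16, 29, 14, 17]
  16 vs larger child 17 at index 4, swap → [40, 17, 29, 14, 16]
extract-max → returns 40:
  remove root 40; move last element 16 to root → [16, 17, 29, 14]
  16 vs larger child 29 at index 2, swap → [29, 17, 16, 14]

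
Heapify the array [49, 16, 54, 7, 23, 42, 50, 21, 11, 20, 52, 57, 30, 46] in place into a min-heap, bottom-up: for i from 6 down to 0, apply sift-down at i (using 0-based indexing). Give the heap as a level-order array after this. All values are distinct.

sift down from index 6:
  50 vs only child 46 at index 13, swap → [49, 16, 54, 7, 23, 42, 46, 21, 11, 20, 52, 57, 30, 50]
sift down from index 5:
  42 vs smaller child 30 at index 12, swap → [49, 16, 54, 7, 23, 30, 46, 21, 11, 20, 52, 57, 42, 50]
sift down from index 4:
  23 vs smaller child 20 at index 9, swap → [49, 16, 54, 7, 20, 30, 46, 21, 11, 23, 52, 57, 42, 50]
sift down from index 3: already satisfies heap property
sift down from index 2:
  54 vs smaller child 30 at index 5, swap → [49, 16, 30, 7, 20, 54, 46, 21, 11, 23, 52, 57, 42, 50]
  54 vs smaller child 42 at index 12, swap → [49, 16, 30, 7, 20, 42, 46, 21, 11, 23, 52, 57, 54, 50]
sift down from index 1:
  16 vs smaller child 7 at index 3, swap → [49, 7, 30, 16, 20, 42, 46, 21, 11, 23, 52, 57, 54, 50]
  16 vs smaller child 11 at index 8, swap → [49, 7, 30, 11, 20, 42, 46, 21, 16, 23, 52, 57, 54, 50]
sift down from index 0:
  49 vs smaller child 7 at index 1, swap → [7, 49, 30, 11, 20, 42, 46, 21, 16, 23, 52, 57, 54, 50]
  49 vs smaller child 11 at index 3, swap → [7, 11, 30, 49, 20, 42, 46, 21, 16, 23, 52, 57, 54, 50]
  49 vs smaller child 16 at index 8, swap → [7, 11, 30, 16, 20, 42, 46, 21, 49, 23, 52, 57, 54, 50]

[7, 11, 30, 16, 20, 42, 46, 21, 49, 23, 52, 57, 54, 50]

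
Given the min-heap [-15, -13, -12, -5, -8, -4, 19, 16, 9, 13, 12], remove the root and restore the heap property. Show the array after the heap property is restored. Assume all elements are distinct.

remove root -15; move last element 12 to root → [12, -13, -12, -5, -8, -4, 19, 16, 9, 13]
12 vs smaller child -13 at index 1, swap → [-13, 12, -12, -5, -8, -4, 19, 16, 9, 13]
12 vs smaller child -8 at index 4, swap → [-13, -8, -12, -5, 12, -4, 19, 16, 9, 13]

[-13, -8, -12, -5, 12, -4, 19, 16, 9, 13]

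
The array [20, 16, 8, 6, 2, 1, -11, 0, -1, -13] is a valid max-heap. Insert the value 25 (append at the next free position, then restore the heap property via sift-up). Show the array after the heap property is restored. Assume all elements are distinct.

[25, 20, 8, 6, 16, 1, -11, 0, -1, -13, 2]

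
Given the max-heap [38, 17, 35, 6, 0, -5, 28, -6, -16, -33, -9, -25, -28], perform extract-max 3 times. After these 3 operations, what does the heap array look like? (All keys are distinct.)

[17, 6, -5, -6, 0, -25, -28, -9, -16, -33]

extract-max #1 returns 38:
  remove root 38; move last element -28 to root → [-28, 17, 35, 6, 0, -5, 28, -6, -16, -33, -9, -25]
  -28 vs larger child 35 at index 2, swap → [35, 17, -28, 6, 0, -5, 28, -6, -16, -33, -9, -25]
  -28 vs larger child 28 at index 6, swap → [35, 17, 28, 6, 0, -5, -28, -6, -16, -33, -9, -25]
extract-max #2 returns 35:
  remove root 35; move last element -25 to root → [-25, 17, 28, 6, 0, -5, -28, -6, -16, -33, -9]
  -25 vs larger child 28 at index 2, swap → [28, 17, -25, 6, 0, -5, -28, -6, -16, -33, -9]
  -25 vs larger child -5 at index 5, swap → [28, 17, -5, 6, 0, -25, -28, -6, -16, -33, -9]
extract-max #3 returns 28:
  remove root 28; move last element -9 to root → [-9, 17, -5, 6, 0, -25, -28, -6, -16, -33]
  -9 vs larger child 17 at index 1, swap → [17, -9, -5, 6, 0, -25, -28, -6, -16, -33]
  -9 vs larger child 6 at index 3, swap → [17, 6, -5, -9, 0, -25, -28, -6, -16, -33]
  -9 vs larger child -6 at index 7, swap → [17, 6, -5, -6, 0, -25, -28, -9, -16, -33]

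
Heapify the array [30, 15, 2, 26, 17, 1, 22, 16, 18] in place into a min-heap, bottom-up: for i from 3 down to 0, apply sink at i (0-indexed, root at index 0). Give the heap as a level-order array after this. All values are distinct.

[1, 15, 2, 16, 17, 30, 22, 26, 18]

sift down from index 3:
  26 vs smaller child 16 at index 7, swap → [30, 15, 2, 16, 17, 1, 22, 26, 18]
sift down from index 2:
  2 vs smaller child 1 at index 5, swap → [30, 15, 1, 16, 17, 2, 22, 26, 18]
sift down from index 1: already satisfies heap property
sift down from index 0:
  30 vs smaller child 1 at index 2, swap → [1, 15, 30, 16, 17, 2, 22, 26, 18]
  30 vs smaller child 2 at index 5, swap → [1, 15, 2, 16, 17, 30, 22, 26, 18]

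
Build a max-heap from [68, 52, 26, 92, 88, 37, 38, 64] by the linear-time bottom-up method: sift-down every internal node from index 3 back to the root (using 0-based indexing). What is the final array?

[92, 88, 38, 64, 68, 37, 26, 52]

sift down from index 3: already satisfies heap property
sift down from index 2:
  26 vs larger child 38 at index 6, swap → [68, 52, 38, 92, 88, 37, 26, 64]
sift down from index 1:
  52 vs larger child 92 at index 3, swap → [68, 92, 38, 52, 88, 37, 26, 64]
  52 vs only child 64 at index 7, swap → [68, 92, 38, 64, 88, 37, 26, 52]
sift down from index 0:
  68 vs larger child 92 at index 1, swap → [92, 68, 38, 64, 88, 37, 26, 52]
  68 vs larger child 88 at index 4, swap → [92, 88, 38, 64, 68, 37, 26, 52]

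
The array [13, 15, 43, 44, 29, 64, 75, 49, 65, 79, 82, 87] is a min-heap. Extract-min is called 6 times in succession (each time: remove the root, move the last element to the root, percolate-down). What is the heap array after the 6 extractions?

[64, 65, 75, 82, 79, 87]

extract-min #1 returns 13:
  remove root 13; move last element 87 to root → [87, 15, 43, 44, 29, 64, 75, 49, 65, 79, 82]
  87 vs smaller child 15 at index 1, swap → [15, 87, 43, 44, 29, 64, 75, 49, 65, 79, 82]
  87 vs smaller child 29 at index 4, swap → [15, 29, 43, 44, 87, 64, 75, 49, 65, 79, 82]
  87 vs smaller child 79 at index 9, swap → [15, 29, 43, 44, 79, 64, 75, 49, 65, 87, 82]
extract-min #2 returns 15:
  remove root 15; move last element 82 to root → [82, 29, 43, 44, 79, 64, 75, 49, 65, 87]
  82 vs smaller child 29 at index 1, swap → [29, 82, 43, 44, 79, 64, 75, 49, 65, 87]
  82 vs smaller child 44 at index 3, swap → [29, 44, 43, 82, 79, 64, 75, 49, 65, 87]
  82 vs smaller child 49 at index 7, swap → [29, 44, 43, 49, 79, 64, 75, 82, 65, 87]
extract-min #3 returns 29:
  remove root 29; move last element 87 to root → [87, 44, 43, 49, 79, 64, 75, 82, 65]
  87 vs smaller child 43 at index 2, swap → [43, 44, 87, 49, 79, 64, 75, 82, 65]
  87 vs smaller child 64 at index 5, swap → [43, 44, 64, 49, 79, 87, 75, 82, 65]
extract-min #4 returns 43:
  remove root 43; move last element 65 to root → [65, 44, 64, 49, 79, 87, 75, 82]
  65 vs smaller child 44 at index 1, swap → [44, 65, 64, 49, 79, 87, 75, 82]
  65 vs smaller child 49 at index 3, swap → [44, 49, 64, 65, 79, 87, 75, 82]
extract-min #5 returns 44:
  remove root 44; move last element 82 to root → [82, 49, 64, 65, 79, 87, 75]
  82 vs smaller child 49 at index 1, swap → [49, 82, 64, 65, 79, 87, 75]
  82 vs smaller child 65 at index 3, swap → [49, 65, 64, 82, 79, 87, 75]
extract-min #6 returns 49:
  remove root 49; move last element 75 to root → [75, 65, 64, 82, 79, 87]
  75 vs smaller child 64 at index 2, swap → [64, 65, 75, 82, 79, 87]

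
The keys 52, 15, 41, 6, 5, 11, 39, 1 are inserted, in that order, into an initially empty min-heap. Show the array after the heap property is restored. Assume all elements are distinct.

[1, 5, 11, 6, 15, 41, 39, 52]

Insert 52:
  append 52 at index 0 → [52] (no swap needed)
Insert 15:
  append 15 at index 1 → [52, 15]
  15 < parent 52 at index 0, swap → [15, 52]
Insert 41:
  append 41 at index 2 → [15, 52, 41] (no swap needed)
Insert 6:
  append 6 at index 3 → [15, 52, 41, 6]
  6 < parent 52 at index 1, swap → [15, 6, 41, 52]
  6 < parent 15 at index 0, swap → [6, 15, 41, 52]
Insert 5:
  append 5 at index 4 → [6, 15, 41, 52, 5]
  5 < parent 15 at index 1, swap → [6, 5, 41, 52, 15]
  5 < parent 6 at index 0, swap → [5, 6, 41, 52, 15]
Insert 11:
  append 11 at index 5 → [5, 6, 41, 52, 15, 11]
  11 < parent 41 at index 2, swap → [5, 6, 11, 52, 15, 41]
Insert 39:
  append 39 at index 6 → [5, 6, 11, 52, 15, 41, 39] (no swap needed)
Insert 1:
  append 1 at index 7 → [5, 6, 11, 52, 15, 41, 39, 1]
  1 < parent 52 at index 3, swap → [5, 6, 11, 1, 15, 41, 39, 52]
  1 < parent 6 at index 1, swap → [5, 1, 11, 6, 15, 41, 39, 52]
  1 < parent 5 at index 0, swap → [1, 5, 11, 6, 15, 41, 39, 52]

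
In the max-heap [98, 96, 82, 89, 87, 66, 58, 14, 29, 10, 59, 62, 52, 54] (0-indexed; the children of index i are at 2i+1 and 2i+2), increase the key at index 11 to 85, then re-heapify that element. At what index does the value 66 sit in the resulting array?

11

set index 11 from 62 to 85 → [98, 96, 82, 89, 87, 66, 58, 14, 29, 10, 59, 85, 52, 54]
85 > parent 66 at index 5, swap → [98, 96, 82, 89, 87, 85, 58, 14, 29, 10, 59, 66, 52, 54]
85 > parent 82 at index 2, swap → [98, 96, 85, 89, 87, 82, 58, 14, 29, 10, 59, 66, 52, 54]
resulting array: [98, 96, 85, 89, 87, 82, 58, 14, 29, 10, 59, 66, 52, 54]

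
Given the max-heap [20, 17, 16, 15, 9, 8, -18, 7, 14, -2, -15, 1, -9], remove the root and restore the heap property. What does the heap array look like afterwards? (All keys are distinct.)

[17, 15, 16, 14, 9, 8, -18, 7, -9, -2, -15, 1]

remove root 20; move last element -9 to root → [-9, 17, 16, 15, 9, 8, -18, 7, 14, -2, -15, 1]
-9 vs larger child 17 at index 1, swap → [17, -9, 16, 15, 9, 8, -18, 7, 14, -2, -15, 1]
-9 vs larger child 15 at index 3, swap → [17, 15, 16, -9, 9, 8, -18, 7, 14, -2, -15, 1]
-9 vs larger child 14 at index 8, swap → [17, 15, 16, 14, 9, 8, -18, 7, -9, -2, -15, 1]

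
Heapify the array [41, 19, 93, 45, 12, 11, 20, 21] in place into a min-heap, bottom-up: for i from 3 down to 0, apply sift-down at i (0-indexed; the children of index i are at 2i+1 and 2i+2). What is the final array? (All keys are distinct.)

sift down from index 3:
  45 vs only child 21 at index 7, swap → [41, 19, 93, 21, 12, 11, 20, 45]
sift down from index 2:
  93 vs smaller child 11 at index 5, swap → [41, 19, 11, 21, 12, 93, 20, 45]
sift down from index 1:
  19 vs smaller child 12 at index 4, swap → [41, 12, 11, 21, 19, 93, 20, 45]
sift down from index 0:
  41 vs smaller child 11 at index 2, swap → [11, 12, 41, 21, 19, 93, 20, 45]
  41 vs smaller child 20 at index 6, swap → [11, 12, 20, 21, 19, 93, 41, 45]

[11, 12, 20, 21, 19, 93, 41, 45]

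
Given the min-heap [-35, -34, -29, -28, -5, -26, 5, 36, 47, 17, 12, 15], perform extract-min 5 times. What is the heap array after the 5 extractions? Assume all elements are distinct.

extract-min #1 returns -35:
  remove root -35; move last element 15 to root → [15, -34, -29, -28, -5, -26, 5, 36, 47, 17, 12]
  15 vs smaller child -34 at index 1, swap → [-34, 15, -29, -28, -5, -26, 5, 36, 47, 17, 12]
  15 vs smaller child -28 at index 3, swap → [-34, -28, -29, 15, -5, -26, 5, 36, 47, 17, 12]
extract-min #2 returns -34:
  remove root -34; move last element 12 to root → [12, -28, -29, 15, -5, -26, 5, 36, 47, 17]
  12 vs smaller child -29 at index 2, swap → [-29, -28, 12, 15, -5, -26, 5, 36, 47, 17]
  12 vs smaller child -26 at index 5, swap → [-29, -28, -26, 15, -5, 12, 5, 36, 47, 17]
extract-min #3 returns -29:
  remove root -29; move last element 17 to root → [17, -28, -26, 15, -5, 12, 5, 36, 47]
  17 vs smaller child -28 at index 1, swap → [-28, 17, -26, 15, -5, 12, 5, 36, 47]
  17 vs smaller child -5 at index 4, swap → [-28, -5, -26, 15, 17, 12, 5, 36, 47]
extract-min #4 returns -28:
  remove root -28; move last element 47 to root → [47, -5, -26, 15, 17, 12, 5, 36]
  47 vs smaller child -26 at index 2, swap → [-26, -5, 47, 15, 17, 12, 5, 36]
  47 vs smaller child 5 at index 6, swap → [-26, -5, 5, 15, 17, 12, 47, 36]
extract-min #5 returns -26:
  remove root -26; move last element 36 to root → [36, -5, 5, 15, 17, 12, 47]
  36 vs smaller child -5 at index 1, swap → [-5, 36, 5, 15, 17, 12, 47]
  36 vs smaller child 15 at index 3, swap → [-5, 15, 5, 36, 17, 12, 47]

[-5, 15, 5, 36, 17, 12, 47]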